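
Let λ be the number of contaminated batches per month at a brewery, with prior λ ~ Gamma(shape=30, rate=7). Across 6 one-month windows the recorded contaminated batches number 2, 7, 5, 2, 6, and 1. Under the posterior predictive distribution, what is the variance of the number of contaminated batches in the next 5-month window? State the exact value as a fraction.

Total count: 2 + 7 + 5 + 2 + 6 + 1 = 23.
Total exposure: 6 months.
Posterior: α' = 30 + 23 = 53, β' = 7 + 6 = 13.
The posterior predictive for a window of length T is Negative Binomial with variance T·α'·(β'+T)/β'² = 5·53·18/169 = 4770/169.

4770/169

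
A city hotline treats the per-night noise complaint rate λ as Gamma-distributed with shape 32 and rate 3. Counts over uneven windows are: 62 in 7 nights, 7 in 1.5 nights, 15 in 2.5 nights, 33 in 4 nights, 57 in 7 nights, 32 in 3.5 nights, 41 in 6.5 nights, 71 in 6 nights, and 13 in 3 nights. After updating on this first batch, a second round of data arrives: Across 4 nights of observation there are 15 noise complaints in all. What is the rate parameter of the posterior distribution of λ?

Total count: 62 + 7 + 15 + 33 + 57 + 32 + 41 + 71 + 13 = 331.
Total exposure: 7 + 1.5 + 2.5 + 4 + 7 + 3.5 + 6.5 + 6 + 3 = 41 nights.
After the first batch: Gamma(32 + 331, 3 + 41) = Gamma(363, 44).
Total count 15 over total exposure 4 nights.
After the second batch: Gamma(363 + 15, 44 + 4) = Gamma(378, 48).

48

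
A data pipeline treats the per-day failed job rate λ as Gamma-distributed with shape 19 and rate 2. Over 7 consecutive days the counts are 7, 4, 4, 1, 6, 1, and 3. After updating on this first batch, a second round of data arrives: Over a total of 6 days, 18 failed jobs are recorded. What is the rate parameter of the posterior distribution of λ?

Total count: 7 + 4 + 4 + 1 + 6 + 1 + 3 = 26.
Total exposure: 7 days.
After the first batch: Gamma(19 + 26, 2 + 7) = Gamma(45, 9).
Total count 18 over total exposure 6 days.
After the second batch: Gamma(45 + 18, 9 + 6) = Gamma(63, 15).

15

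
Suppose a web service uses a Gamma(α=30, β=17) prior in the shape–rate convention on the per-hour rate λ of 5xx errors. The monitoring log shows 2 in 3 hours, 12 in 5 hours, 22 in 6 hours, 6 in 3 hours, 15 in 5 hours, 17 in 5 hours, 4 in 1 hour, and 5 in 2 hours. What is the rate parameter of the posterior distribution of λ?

47

Total count: 2 + 12 + 22 + 6 + 15 + 17 + 4 + 5 = 83.
Total exposure: 3 + 5 + 6 + 3 + 5 + 5 + 1 + 2 = 30 hours.
Gamma(α, β) with Poisson data over total exposure Σt gives posterior Gamma(α+Σx, β+Σt) = Gamma(113, 47).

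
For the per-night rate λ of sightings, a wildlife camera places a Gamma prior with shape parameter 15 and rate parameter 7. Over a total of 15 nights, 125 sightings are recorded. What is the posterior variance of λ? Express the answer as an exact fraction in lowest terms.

35/121

Total count 125 over total exposure 15 nights.
Posterior: α' = 15 + 125 = 140, β' = 7 + 15 = 22.
Posterior variance = α'/β'² = 140/484 = 35/121.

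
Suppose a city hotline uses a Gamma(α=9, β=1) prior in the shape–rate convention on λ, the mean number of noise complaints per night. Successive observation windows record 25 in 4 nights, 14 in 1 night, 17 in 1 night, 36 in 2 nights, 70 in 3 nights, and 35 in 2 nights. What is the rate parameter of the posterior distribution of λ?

14

Total count: 25 + 14 + 17 + 36 + 70 + 35 = 197.
Total exposure: 4 + 1 + 1 + 2 + 3 + 2 = 13 nights.
The Gamma prior is conjugate for the Poisson rate, so λ | data ~ Gamma(9+197, 1+13) = Gamma(206, 14).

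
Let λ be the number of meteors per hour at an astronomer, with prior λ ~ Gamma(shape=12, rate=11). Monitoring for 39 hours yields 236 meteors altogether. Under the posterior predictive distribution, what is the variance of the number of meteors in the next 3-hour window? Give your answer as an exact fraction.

9858/625

Total count 236 over total exposure 39 hours.
Conjugate update: add total count to the shape and total exposure to the rate, giving Gamma(248, 50).
The posterior predictive for a window of length T is Negative Binomial with variance T·α'·(β'+T)/β'² = 3·248·53/2500 = 9858/625.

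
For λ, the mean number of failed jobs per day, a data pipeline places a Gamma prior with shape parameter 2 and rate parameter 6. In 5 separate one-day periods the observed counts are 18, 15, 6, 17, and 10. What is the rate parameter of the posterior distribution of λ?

11

Total count: 18 + 15 + 6 + 17 + 10 = 66.
Total exposure: 5 days.
Posterior: α' = 2 + 66 = 68, β' = 6 + 5 = 11.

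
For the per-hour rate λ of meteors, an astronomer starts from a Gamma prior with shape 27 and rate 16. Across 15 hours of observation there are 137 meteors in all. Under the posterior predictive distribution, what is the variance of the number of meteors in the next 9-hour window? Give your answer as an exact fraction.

Total count 137 over total exposure 15 hours.
Conjugate update: add total count to the shape and total exposure to the rate, giving Gamma(164, 31).
The posterior predictive for a window of length T is Negative Binomial with variance T·α'·(β'+T)/β'² = 9·164·40/961 = 59040/961.

59040/961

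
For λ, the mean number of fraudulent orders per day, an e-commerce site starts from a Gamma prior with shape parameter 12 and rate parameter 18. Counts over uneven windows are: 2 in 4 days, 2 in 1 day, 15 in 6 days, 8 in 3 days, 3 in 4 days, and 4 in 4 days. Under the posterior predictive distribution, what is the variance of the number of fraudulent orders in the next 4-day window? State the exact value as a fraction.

Total count: 2 + 2 + 15 + 8 + 3 + 4 = 34.
Total exposure: 4 + 1 + 6 + 3 + 4 + 4 = 22 days.
The Gamma prior is conjugate for the Poisson rate, so λ | data ~ Gamma(12+34, 18+22) = Gamma(46, 40).
The posterior predictive for a window of length T is Negative Binomial with variance T·α'·(β'+T)/β'² = 4·46·44/1600 = 253/50.

253/50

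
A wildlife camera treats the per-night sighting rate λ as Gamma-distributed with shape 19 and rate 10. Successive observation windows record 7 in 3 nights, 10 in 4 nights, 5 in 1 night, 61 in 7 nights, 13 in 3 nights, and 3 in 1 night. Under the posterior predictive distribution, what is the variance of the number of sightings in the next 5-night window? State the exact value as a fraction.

Total count: 7 + 10 + 5 + 61 + 13 + 3 = 99.
Total exposure: 3 + 4 + 1 + 7 + 3 + 1 = 19 nights.
Conjugate update: add total count to the shape and total exposure to the rate, giving Gamma(118, 29).
The posterior predictive for a window of length T is Negative Binomial with variance T·α'·(β'+T)/β'² = 5·118·34/841 = 20060/841.

20060/841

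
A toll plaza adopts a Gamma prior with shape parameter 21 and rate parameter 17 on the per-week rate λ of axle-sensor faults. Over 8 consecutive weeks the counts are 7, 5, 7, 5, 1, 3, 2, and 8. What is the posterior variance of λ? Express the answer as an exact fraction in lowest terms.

59/625

Total count: 7 + 5 + 7 + 5 + 1 + 3 + 2 + 8 = 38.
Total exposure: 8 weeks.
Gamma(α, β) with Poisson data over total exposure Σt gives posterior Gamma(α+Σx, β+Σt) = Gamma(59, 25).
Posterior variance = α'/β'² = 59/625.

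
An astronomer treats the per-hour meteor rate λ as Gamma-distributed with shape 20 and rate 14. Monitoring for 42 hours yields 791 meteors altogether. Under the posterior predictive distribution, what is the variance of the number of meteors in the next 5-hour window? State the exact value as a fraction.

Total count 791 over total exposure 42 hours.
Gamma(α, β) with Poisson data over total exposure Σt gives posterior Gamma(α+Σx, β+Σt) = Gamma(811, 56).
The posterior predictive for a window of length T is Negative Binomial with variance T·α'·(β'+T)/β'² = 5·811·61/3136 = 247355/3136.

247355/3136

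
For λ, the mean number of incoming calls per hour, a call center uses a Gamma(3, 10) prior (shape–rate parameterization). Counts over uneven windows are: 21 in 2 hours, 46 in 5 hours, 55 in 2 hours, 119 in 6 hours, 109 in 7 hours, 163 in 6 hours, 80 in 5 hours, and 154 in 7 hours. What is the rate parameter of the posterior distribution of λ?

Total count: 21 + 46 + 55 + 119 + 109 + 163 + 80 + 154 = 747.
Total exposure: 2 + 5 + 2 + 6 + 7 + 6 + 5 + 7 = 40 hours.
Posterior: α' = 3 + 747 = 750, β' = 10 + 40 = 50.

50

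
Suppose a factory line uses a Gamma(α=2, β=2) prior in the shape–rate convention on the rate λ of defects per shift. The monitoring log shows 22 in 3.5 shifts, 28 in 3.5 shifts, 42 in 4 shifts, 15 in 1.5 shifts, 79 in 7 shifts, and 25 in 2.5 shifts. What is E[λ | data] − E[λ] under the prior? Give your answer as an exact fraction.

63/8

Total count: 22 + 28 + 42 + 15 + 79 + 25 = 211.
Total exposure: 3.5 + 3.5 + 4 + 1.5 + 7 + 2.5 = 22 shifts.
The Gamma prior is conjugate for the Poisson rate, so λ | data ~ Gamma(2+211, 2+22) = Gamma(213, 24).
Posterior mean = 213/24 = 71/8; prior mean = 2/2 = 1. Difference = 71/8 − 1 = 63/8.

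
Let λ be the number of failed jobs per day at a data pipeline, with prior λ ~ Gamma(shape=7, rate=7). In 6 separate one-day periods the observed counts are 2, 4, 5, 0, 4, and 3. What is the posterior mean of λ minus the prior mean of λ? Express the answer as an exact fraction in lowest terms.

Total count: 2 + 4 + 5 + 0 + 4 + 3 = 18.
Total exposure: 6 days.
By Gamma–Poisson conjugacy, the posterior is Gamma(α + Σx, β + Σt) = Gamma(7 + 18, 7 + 6) = Gamma(25, 13).
Posterior mean = 25/13 = 25/13; prior mean = 7/7 = 1. Difference = 25/13 − 1 = 12/13.

12/13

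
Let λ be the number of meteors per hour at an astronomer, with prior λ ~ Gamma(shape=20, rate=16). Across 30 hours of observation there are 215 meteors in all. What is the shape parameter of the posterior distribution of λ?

Total count 215 over total exposure 30 hours.
Conjugate update: add total count to the shape and total exposure to the rate, giving Gamma(235, 46).

235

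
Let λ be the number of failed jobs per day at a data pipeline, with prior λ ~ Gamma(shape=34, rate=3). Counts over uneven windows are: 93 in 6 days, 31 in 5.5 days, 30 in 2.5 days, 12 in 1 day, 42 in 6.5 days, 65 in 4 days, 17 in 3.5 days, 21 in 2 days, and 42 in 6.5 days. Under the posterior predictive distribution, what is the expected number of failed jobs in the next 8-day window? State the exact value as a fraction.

Total count: 93 + 31 + 30 + 12 + 42 + 65 + 17 + 21 + 42 = 353.
Total exposure: 6 + 5.5 + 2.5 + 1 + 6.5 + 4 + 3.5 + 2 + 6.5 = 37.5 days.
The Gamma prior is conjugate for the Poisson rate, so λ | data ~ Gamma(34+353, 3+37.5) = Gamma(387, 81/2).
Predictive mean over an 8-day window = T·E[λ|data] = 8·387/(81/2) = 688/9.

688/9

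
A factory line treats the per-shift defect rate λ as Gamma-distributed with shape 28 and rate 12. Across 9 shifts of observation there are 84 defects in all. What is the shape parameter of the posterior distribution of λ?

112

Total count 84 over total exposure 9 shifts.
The Gamma prior is conjugate for the Poisson rate, so λ | data ~ Gamma(28+84, 12+9) = Gamma(112, 21).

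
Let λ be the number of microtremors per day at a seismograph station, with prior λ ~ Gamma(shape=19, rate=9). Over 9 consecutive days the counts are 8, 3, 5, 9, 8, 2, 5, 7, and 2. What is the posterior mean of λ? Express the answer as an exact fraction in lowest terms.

34/9

Total count: 8 + 3 + 5 + 9 + 8 + 2 + 5 + 7 + 2 = 49.
Total exposure: 9 days.
Conjugate update: add total count to the shape and total exposure to the rate, giving Gamma(68, 18).
Posterior mean = α'/β' = 68/18 = 34/9.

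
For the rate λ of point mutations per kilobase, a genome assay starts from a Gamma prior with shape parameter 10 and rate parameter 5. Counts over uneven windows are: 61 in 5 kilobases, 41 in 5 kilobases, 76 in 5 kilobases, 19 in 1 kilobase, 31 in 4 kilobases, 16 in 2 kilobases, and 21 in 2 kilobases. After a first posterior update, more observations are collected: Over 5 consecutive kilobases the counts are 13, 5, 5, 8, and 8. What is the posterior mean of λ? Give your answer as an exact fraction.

Total count: 61 + 41 + 76 + 19 + 31 + 16 + 21 = 265.
Total exposure: 5 + 5 + 5 + 1 + 4 + 2 + 2 = 24 kilobases.
After the first batch: Gamma(10 + 265, 5 + 24) = Gamma(275, 29).
Total count: 13 + 5 + 5 + 8 + 8 = 39.
Total exposure: 5 kilobases.
After the second batch: Gamma(275 + 39, 29 + 5) = Gamma(314, 34).
Posterior mean = α'/β' = 314/34 = 157/17.

157/17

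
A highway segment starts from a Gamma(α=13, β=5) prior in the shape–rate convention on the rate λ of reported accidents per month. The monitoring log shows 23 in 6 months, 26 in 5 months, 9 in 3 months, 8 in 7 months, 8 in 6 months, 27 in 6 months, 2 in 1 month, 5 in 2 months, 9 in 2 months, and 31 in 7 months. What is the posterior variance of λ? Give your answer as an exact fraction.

161/2500

Total count: 23 + 26 + 9 + 8 + 8 + 27 + 2 + 5 + 9 + 31 = 148.
Total exposure: 6 + 5 + 3 + 7 + 6 + 6 + 1 + 2 + 2 + 7 = 45 months.
Gamma(α, β) with Poisson data over total exposure Σt gives posterior Gamma(α+Σx, β+Σt) = Gamma(161, 50).
Posterior variance = α'/β'² = 161/2500.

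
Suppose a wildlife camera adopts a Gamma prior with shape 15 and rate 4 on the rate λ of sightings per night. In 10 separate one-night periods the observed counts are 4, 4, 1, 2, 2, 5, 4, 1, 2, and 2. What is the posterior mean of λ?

3

Total count: 4 + 4 + 1 + 2 + 2 + 5 + 4 + 1 + 2 + 2 = 27.
Total exposure: 10 nights.
Gamma(α, β) with Poisson data over total exposure Σt gives posterior Gamma(α+Σx, β+Σt) = Gamma(42, 14).
Posterior mean = α'/β' = 42/14 = 3.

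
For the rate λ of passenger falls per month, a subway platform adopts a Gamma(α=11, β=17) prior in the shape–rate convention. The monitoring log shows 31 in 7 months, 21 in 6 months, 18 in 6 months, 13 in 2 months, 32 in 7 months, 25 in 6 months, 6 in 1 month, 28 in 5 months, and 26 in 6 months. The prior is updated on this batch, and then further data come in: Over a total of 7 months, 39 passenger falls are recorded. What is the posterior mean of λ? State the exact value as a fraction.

25/7

Total count: 31 + 21 + 18 + 13 + 32 + 25 + 6 + 28 + 26 = 200.
Total exposure: 7 + 6 + 6 + 2 + 7 + 6 + 1 + 5 + 6 = 46 months.
After the first batch: Gamma(11 + 200, 17 + 46) = Gamma(211, 63).
Total count 39 over total exposure 7 months.
After the second batch: Gamma(211 + 39, 63 + 7) = Gamma(250, 70).
Posterior mean = α'/β' = 250/70 = 25/7.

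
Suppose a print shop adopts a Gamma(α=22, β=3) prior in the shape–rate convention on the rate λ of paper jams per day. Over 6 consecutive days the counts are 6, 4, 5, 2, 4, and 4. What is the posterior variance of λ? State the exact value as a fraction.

47/81

Total count: 6 + 4 + 5 + 2 + 4 + 4 = 25.
Total exposure: 6 days.
Conjugate update: add total count to the shape and total exposure to the rate, giving Gamma(47, 9).
Posterior variance = α'/β'² = 47/81.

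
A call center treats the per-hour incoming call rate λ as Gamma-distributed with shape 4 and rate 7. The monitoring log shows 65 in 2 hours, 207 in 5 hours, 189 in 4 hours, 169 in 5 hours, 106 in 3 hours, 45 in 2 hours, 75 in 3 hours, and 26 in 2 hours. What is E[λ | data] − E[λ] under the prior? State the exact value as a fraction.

Total count: 65 + 207 + 189 + 169 + 106 + 45 + 75 + 26 = 882.
Total exposure: 2 + 5 + 4 + 5 + 3 + 2 + 3 + 2 = 26 hours.
Gamma(α, β) with Poisson data over total exposure Σt gives posterior Gamma(α+Σx, β+Σt) = Gamma(886, 33).
Posterior mean = 886/33 = 886/33; prior mean = 4/7 = 4/7. Difference = 886/33 − 4/7 = 6070/231.

6070/231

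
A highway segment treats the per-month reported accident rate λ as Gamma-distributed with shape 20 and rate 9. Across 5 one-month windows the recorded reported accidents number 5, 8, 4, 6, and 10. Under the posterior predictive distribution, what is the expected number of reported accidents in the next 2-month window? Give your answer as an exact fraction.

53/7

Total count: 5 + 8 + 4 + 6 + 10 = 33.
Total exposure: 5 months.
Conjugate update: add total count to the shape and total exposure to the rate, giving Gamma(53, 14).
Predictive mean over a 2-month window = T·E[λ|data] = 2·53/14 = 53/7.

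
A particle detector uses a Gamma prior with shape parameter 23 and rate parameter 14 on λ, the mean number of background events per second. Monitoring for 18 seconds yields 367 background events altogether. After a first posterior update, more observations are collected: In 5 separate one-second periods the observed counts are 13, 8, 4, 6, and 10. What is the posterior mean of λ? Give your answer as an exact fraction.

Total count 367 over total exposure 18 seconds.
After the first batch: Gamma(23 + 367, 14 + 18) = Gamma(390, 32).
Total count: 13 + 8 + 4 + 6 + 10 = 41.
Total exposure: 5 seconds.
After the second batch: Gamma(390 + 41, 32 + 5) = Gamma(431, 37).
Posterior mean = α'/β' = 431/37.

431/37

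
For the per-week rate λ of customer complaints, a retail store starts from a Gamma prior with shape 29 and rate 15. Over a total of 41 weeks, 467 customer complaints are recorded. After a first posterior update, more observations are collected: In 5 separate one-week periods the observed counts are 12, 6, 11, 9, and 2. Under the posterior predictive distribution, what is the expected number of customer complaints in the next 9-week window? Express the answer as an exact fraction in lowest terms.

Total count 467 over total exposure 41 weeks.
After the first batch: Gamma(29 + 467, 15 + 41) = Gamma(496, 56).
Total count: 12 + 6 + 11 + 9 + 2 = 40.
Total exposure: 5 weeks.
After the second batch: Gamma(496 + 40, 56 + 5) = Gamma(536, 61).
Predictive mean over a 9-week window = T·E[λ|data] = 9·536/61 = 4824/61.

4824/61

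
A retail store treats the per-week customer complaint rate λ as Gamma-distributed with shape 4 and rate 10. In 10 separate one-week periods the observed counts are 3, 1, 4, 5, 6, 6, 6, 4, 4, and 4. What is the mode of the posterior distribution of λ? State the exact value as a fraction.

23/10

Total count: 3 + 1 + 4 + 5 + 6 + 6 + 6 + 4 + 4 + 4 = 43.
Total exposure: 10 weeks.
The Gamma prior is conjugate for the Poisson rate, so λ | data ~ Gamma(4+43, 10+10) = Gamma(47, 20).
Posterior mode = (α'−1)/β' = 46/20 = 23/10.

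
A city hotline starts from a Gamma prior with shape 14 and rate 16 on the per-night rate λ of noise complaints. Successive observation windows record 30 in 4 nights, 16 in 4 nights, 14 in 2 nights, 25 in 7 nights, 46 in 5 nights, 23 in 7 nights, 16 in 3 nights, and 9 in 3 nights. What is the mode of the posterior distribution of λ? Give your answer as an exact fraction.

64/17

Total count: 30 + 16 + 14 + 25 + 46 + 23 + 16 + 9 = 179.
Total exposure: 4 + 4 + 2 + 7 + 5 + 7 + 3 + 3 = 35 nights.
Gamma(α, β) with Poisson data over total exposure Σt gives posterior Gamma(α+Σx, β+Σt) = Gamma(193, 51).
Posterior mode = (α'−1)/β' = 192/51 = 64/17.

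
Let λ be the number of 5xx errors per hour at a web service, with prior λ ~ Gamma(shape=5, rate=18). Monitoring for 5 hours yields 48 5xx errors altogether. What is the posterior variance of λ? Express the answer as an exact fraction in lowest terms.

53/529

Total count 48 over total exposure 5 hours.
By Gamma–Poisson conjugacy, the posterior is Gamma(α + Σx, β + Σt) = Gamma(5 + 48, 18 + 5) = Gamma(53, 23).
Posterior variance = α'/β'² = 53/529.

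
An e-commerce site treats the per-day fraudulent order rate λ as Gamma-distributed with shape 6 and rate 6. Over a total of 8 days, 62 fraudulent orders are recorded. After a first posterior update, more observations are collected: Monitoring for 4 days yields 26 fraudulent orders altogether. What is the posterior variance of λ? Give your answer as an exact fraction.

Total count 62 over total exposure 8 days.
After the first batch: Gamma(6 + 62, 6 + 8) = Gamma(68, 14).
Total count 26 over total exposure 4 days.
After the second batch: Gamma(68 + 26, 14 + 4) = Gamma(94, 18).
Posterior variance = α'/β'² = 94/324 = 47/162.

47/162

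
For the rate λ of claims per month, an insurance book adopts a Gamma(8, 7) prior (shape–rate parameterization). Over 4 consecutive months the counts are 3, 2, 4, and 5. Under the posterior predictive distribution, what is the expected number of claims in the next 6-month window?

Total count: 3 + 2 + 4 + 5 = 14.
Total exposure: 4 months.
The Gamma prior is conjugate for the Poisson rate, so λ | data ~ Gamma(8+14, 7+4) = Gamma(22, 11).
Predictive mean over a 6-month window = T·E[λ|data] = 6·22/11 = 12.

12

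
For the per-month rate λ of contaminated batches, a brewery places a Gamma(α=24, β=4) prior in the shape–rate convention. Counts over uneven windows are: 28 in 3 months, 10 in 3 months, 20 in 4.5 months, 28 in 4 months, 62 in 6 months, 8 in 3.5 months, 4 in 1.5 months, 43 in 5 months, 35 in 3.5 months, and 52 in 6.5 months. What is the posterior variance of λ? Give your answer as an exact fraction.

Total count: 28 + 10 + 20 + 28 + 62 + 8 + 4 + 43 + 35 + 52 = 290.
Total exposure: 3 + 3 + 4.5 + 4 + 6 + 3.5 + 1.5 + 5 + 3.5 + 6.5 = 40.5 months.
Conjugate update: add total count to the shape and total exposure to the rate, giving Gamma(314, 89/2).
Posterior variance = α'/β'² = 314/(7921/4) = 1256/7921.

1256/7921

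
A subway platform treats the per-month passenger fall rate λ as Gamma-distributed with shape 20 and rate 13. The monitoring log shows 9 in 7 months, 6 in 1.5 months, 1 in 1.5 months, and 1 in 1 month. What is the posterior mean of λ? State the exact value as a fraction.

37/24

Total count: 9 + 6 + 1 + 1 = 17.
Total exposure: 7 + 1.5 + 1.5 + 1 = 11 months.
By Gamma–Poisson conjugacy, the posterior is Gamma(α + Σx, β + Σt) = Gamma(20 + 17, 13 + 11) = Gamma(37, 24).
Posterior mean = α'/β' = 37/24.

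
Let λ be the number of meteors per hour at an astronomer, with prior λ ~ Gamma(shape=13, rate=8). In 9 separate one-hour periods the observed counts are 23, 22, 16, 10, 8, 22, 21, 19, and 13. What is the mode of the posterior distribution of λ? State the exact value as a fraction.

166/17

Total count: 23 + 22 + 16 + 10 + 8 + 22 + 21 + 19 + 13 = 154.
Total exposure: 9 hours.
Posterior: α' = 13 + 154 = 167, β' = 8 + 9 = 17.
Posterior mode = (α'−1)/β' = 166/17.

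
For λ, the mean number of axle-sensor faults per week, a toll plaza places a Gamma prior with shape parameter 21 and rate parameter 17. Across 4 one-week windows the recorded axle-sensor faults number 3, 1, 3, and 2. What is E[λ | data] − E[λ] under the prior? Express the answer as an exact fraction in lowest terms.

Total count: 3 + 1 + 3 + 2 = 9.
Total exposure: 4 weeks.
By Gamma–Poisson conjugacy, the posterior is Gamma(α + Σx, β + Σt) = Gamma(21 + 9, 17 + 4) = Gamma(30, 21).
Posterior mean = 30/21 = 10/7; prior mean = 21/17 = 21/17. Difference = 10/7 − 21/17 = 23/119.

23/119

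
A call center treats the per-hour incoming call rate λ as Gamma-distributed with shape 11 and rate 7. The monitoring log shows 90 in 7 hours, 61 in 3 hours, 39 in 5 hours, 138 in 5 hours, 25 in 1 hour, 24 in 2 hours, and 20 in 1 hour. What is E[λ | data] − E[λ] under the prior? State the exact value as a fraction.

2515/217

Total count: 90 + 61 + 39 + 138 + 25 + 24 + 20 = 397.
Total exposure: 7 + 3 + 5 + 5 + 1 + 2 + 1 = 24 hours.
The Gamma prior is conjugate for the Poisson rate, so λ | data ~ Gamma(11+397, 7+24) = Gamma(408, 31).
Posterior mean = 408/31 = 408/31; prior mean = 11/7 = 11/7. Difference = 408/31 − 11/7 = 2515/217.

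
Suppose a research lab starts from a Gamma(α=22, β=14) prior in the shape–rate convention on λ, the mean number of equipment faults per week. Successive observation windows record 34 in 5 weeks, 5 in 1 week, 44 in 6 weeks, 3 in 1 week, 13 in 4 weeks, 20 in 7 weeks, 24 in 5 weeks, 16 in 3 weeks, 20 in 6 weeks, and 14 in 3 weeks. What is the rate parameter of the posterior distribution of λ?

55

Total count: 34 + 5 + 44 + 3 + 13 + 20 + 24 + 16 + 20 + 14 = 193.
Total exposure: 5 + 1 + 6 + 1 + 4 + 7 + 5 + 3 + 6 + 3 = 41 weeks.
Posterior: α' = 22 + 193 = 215, β' = 14 + 41 = 55.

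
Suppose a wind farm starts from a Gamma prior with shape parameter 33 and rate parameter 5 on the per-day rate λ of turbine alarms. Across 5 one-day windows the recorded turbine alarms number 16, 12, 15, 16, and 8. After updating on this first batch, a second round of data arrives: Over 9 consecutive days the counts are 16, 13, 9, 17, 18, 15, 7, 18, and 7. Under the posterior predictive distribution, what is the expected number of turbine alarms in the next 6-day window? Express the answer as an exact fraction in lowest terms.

1320/19

Total count: 16 + 12 + 15 + 16 + 8 = 67.
Total exposure: 5 days.
After the first batch: Gamma(33 + 67, 5 + 5) = Gamma(100, 10).
Total count: 16 + 13 + 9 + 17 + 18 + 15 + 7 + 18 + 7 = 120.
Total exposure: 9 days.
After the second batch: Gamma(100 + 120, 10 + 9) = Gamma(220, 19).
Predictive mean over a 6-day window = T·E[λ|data] = 6·220/19 = 1320/19.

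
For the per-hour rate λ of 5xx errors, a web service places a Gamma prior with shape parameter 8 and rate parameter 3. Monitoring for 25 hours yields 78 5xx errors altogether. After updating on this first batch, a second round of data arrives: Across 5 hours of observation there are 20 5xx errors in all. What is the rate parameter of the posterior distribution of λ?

33

Total count 78 over total exposure 25 hours.
After the first batch: Gamma(8 + 78, 3 + 25) = Gamma(86, 28).
Total count 20 over total exposure 5 hours.
After the second batch: Gamma(86 + 20, 28 + 5) = Gamma(106, 33).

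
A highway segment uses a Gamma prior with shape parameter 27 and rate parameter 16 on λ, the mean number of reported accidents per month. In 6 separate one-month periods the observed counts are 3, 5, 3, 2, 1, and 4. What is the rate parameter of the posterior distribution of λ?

22

Total count: 3 + 5 + 3 + 2 + 1 + 4 = 18.
Total exposure: 6 months.
Gamma(α, β) with Poisson data over total exposure Σt gives posterior Gamma(α+Σx, β+Σt) = Gamma(45, 22).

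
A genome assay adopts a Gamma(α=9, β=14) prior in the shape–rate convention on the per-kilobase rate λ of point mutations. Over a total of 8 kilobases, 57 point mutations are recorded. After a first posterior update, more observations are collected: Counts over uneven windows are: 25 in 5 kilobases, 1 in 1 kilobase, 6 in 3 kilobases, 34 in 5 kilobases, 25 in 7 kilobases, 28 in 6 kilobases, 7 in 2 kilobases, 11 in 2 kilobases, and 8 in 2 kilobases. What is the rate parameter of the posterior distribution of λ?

Total count 57 over total exposure 8 kilobases.
After the first batch: Gamma(9 + 57, 14 + 8) = Gamma(66, 22).
Total count: 25 + 1 + 6 + 34 + 25 + 28 + 7 + 11 + 8 = 145.
Total exposure: 5 + 1 + 3 + 5 + 7 + 6 + 2 + 2 + 2 = 33 kilobases.
After the second batch: Gamma(66 + 145, 22 + 33) = Gamma(211, 55).

55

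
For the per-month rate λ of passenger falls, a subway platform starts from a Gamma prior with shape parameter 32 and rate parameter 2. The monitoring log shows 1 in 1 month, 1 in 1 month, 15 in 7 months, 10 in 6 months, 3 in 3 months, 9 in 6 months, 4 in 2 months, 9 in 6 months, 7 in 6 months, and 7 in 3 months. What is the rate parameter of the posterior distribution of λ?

Total count: 1 + 1 + 15 + 10 + 3 + 9 + 4 + 9 + 7 + 7 = 66.
Total exposure: 1 + 1 + 7 + 6 + 3 + 6 + 2 + 6 + 6 + 3 = 41 months.
Posterior: α' = 32 + 66 = 98, β' = 2 + 41 = 43.

43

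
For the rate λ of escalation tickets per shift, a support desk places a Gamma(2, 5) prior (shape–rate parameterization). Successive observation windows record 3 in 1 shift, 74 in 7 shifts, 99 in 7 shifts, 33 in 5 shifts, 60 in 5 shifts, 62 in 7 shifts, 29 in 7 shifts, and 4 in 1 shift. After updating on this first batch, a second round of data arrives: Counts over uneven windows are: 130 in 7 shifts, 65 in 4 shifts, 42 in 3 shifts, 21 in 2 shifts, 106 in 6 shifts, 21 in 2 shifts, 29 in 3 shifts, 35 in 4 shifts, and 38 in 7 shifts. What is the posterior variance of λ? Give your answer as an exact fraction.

Total count: 3 + 74 + 99 + 33 + 60 + 62 + 29 + 4 = 364.
Total exposure: 1 + 7 + 7 + 5 + 5 + 7 + 7 + 1 = 40 shifts.
After the first batch: Gamma(2 + 364, 5 + 40) = Gamma(366, 45).
Total count: 130 + 65 + 42 + 21 + 106 + 21 + 29 + 35 + 38 = 487.
Total exposure: 7 + 4 + 3 + 2 + 6 + 2 + 3 + 4 + 7 = 38 shifts.
After the second batch: Gamma(366 + 487, 45 + 38) = Gamma(853, 83).
Posterior variance = α'/β'² = 853/6889.

853/6889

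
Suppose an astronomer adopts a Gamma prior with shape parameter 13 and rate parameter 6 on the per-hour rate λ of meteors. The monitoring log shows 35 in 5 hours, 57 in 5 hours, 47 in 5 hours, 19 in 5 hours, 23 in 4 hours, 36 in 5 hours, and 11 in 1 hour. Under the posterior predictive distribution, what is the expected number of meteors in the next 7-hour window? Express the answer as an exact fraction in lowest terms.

Total count: 35 + 57 + 47 + 19 + 23 + 36 + 11 = 228.
Total exposure: 5 + 5 + 5 + 5 + 4 + 5 + 1 = 30 hours.
The Gamma prior is conjugate for the Poisson rate, so λ | data ~ Gamma(13+228, 6+30) = Gamma(241, 36).
Predictive mean over a 7-hour window = T·E[λ|data] = 7·241/36 = 1687/36.

1687/36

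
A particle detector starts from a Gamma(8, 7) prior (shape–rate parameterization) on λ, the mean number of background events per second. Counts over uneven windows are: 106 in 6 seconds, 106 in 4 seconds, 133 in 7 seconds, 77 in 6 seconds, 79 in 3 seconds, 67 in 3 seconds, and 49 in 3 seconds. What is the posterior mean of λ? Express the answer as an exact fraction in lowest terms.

Total count: 106 + 106 + 133 + 77 + 79 + 67 + 49 = 617.
Total exposure: 6 + 4 + 7 + 6 + 3 + 3 + 3 = 32 seconds.
Posterior: α' = 8 + 617 = 625, β' = 7 + 32 = 39.
Posterior mean = α'/β' = 625/39.

625/39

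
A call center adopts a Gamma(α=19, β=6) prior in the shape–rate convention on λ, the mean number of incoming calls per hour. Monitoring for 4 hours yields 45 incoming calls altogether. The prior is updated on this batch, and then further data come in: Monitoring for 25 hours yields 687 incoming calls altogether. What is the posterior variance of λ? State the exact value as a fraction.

Total count 45 over total exposure 4 hours.
After the first batch: Gamma(19 + 45, 6 + 4) = Gamma(64, 10).
Total count 687 over total exposure 25 hours.
After the second batch: Gamma(64 + 687, 10 + 25) = Gamma(751, 35).
Posterior variance = α'/β'² = 751/1225.

751/1225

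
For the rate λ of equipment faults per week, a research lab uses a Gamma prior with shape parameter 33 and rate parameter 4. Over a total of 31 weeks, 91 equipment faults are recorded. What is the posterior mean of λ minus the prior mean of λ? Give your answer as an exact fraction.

-659/140

Total count 91 over total exposure 31 weeks.
Conjugate update: add total count to the shape and total exposure to the rate, giving Gamma(124, 35).
Posterior mean = 124/35 = 124/35; prior mean = 33/4 = 33/4. Difference = 124/35 − 33/4 = -659/140.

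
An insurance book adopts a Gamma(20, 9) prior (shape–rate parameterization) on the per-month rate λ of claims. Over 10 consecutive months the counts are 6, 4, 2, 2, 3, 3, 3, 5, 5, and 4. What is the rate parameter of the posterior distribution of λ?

Total count: 6 + 4 + 2 + 2 + 3 + 3 + 3 + 5 + 5 + 4 = 37.
Total exposure: 10 months.
The Gamma prior is conjugate for the Poisson rate, so λ | data ~ Gamma(20+37, 9+10) = Gamma(57, 19).

19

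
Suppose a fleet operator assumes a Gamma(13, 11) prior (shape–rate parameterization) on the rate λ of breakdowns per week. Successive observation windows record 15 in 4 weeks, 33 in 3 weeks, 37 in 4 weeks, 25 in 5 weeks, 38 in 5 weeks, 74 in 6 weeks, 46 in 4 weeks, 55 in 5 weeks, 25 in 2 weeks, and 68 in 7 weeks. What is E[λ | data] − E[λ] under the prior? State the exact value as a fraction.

3991/616

Total count: 15 + 33 + 37 + 25 + 38 + 74 + 46 + 55 + 25 + 68 = 416.
Total exposure: 4 + 3 + 4 + 5 + 5 + 6 + 4 + 5 + 2 + 7 = 45 weeks.
By Gamma–Poisson conjugacy, the posterior is Gamma(α + Σx, β + Σt) = Gamma(13 + 416, 11 + 45) = Gamma(429, 56).
Posterior mean = 429/56 = 429/56; prior mean = 13/11 = 13/11. Difference = 429/56 − 13/11 = 3991/616.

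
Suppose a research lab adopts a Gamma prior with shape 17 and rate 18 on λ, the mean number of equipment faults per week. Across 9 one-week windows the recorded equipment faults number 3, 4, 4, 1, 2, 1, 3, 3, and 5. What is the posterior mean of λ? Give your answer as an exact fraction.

43/27

Total count: 3 + 4 + 4 + 1 + 2 + 1 + 3 + 3 + 5 = 26.
Total exposure: 9 weeks.
Posterior: α' = 17 + 26 = 43, β' = 18 + 9 = 27.
Posterior mean = α'/β' = 43/27.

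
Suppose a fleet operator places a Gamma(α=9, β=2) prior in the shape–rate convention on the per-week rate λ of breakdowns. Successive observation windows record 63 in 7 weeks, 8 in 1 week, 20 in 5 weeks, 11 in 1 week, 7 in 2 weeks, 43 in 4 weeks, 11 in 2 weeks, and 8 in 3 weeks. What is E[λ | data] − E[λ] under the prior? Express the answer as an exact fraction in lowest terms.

13/6

Total count: 63 + 8 + 20 + 11 + 7 + 43 + 11 + 8 = 171.
Total exposure: 7 + 1 + 5 + 1 + 2 + 4 + 2 + 3 = 25 weeks.
The Gamma prior is conjugate for the Poisson rate, so λ | data ~ Gamma(9+171, 2+25) = Gamma(180, 27).
Posterior mean = 180/27 = 20/3; prior mean = 9/2 = 9/2. Difference = 20/3 − 9/2 = 13/6.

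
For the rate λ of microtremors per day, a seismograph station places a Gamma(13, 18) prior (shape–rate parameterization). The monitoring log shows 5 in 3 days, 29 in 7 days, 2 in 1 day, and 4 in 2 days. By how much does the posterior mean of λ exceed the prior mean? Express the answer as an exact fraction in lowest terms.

551/558

Total count: 5 + 29 + 2 + 4 = 40.
Total exposure: 3 + 7 + 1 + 2 = 13 days.
Posterior: α' = 13 + 40 = 53, β' = 18 + 13 = 31.
Posterior mean = 53/31 = 53/31; prior mean = 13/18 = 13/18. Difference = 53/31 − 13/18 = 551/558.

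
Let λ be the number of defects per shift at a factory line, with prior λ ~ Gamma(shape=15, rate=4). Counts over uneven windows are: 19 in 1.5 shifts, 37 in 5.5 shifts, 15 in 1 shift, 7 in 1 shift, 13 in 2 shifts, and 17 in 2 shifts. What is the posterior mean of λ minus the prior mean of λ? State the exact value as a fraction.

Total count: 19 + 37 + 15 + 7 + 13 + 17 = 108.
Total exposure: 1.5 + 5.5 + 1 + 1 + 2 + 2 = 13 shifts.
Gamma(α, β) with Poisson data over total exposure Σt gives posterior Gamma(α+Σx, β+Σt) = Gamma(123, 17).
Posterior mean = 123/17 = 123/17; prior mean = 15/4 = 15/4. Difference = 123/17 − 15/4 = 237/68.

237/68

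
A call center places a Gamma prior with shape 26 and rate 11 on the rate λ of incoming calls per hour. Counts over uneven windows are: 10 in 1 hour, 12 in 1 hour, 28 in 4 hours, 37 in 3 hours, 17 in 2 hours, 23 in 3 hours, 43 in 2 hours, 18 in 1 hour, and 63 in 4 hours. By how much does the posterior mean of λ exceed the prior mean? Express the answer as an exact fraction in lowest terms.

2215/352

Total count: 10 + 12 + 28 + 37 + 17 + 23 + 43 + 18 + 63 = 251.
Total exposure: 1 + 1 + 4 + 3 + 2 + 3 + 2 + 1 + 4 = 21 hours.
By Gamma–Poisson conjugacy, the posterior is Gamma(α + Σx, β + Σt) = Gamma(26 + 251, 11 + 21) = Gamma(277, 32).
Posterior mean = 277/32 = 277/32; prior mean = 26/11 = 26/11. Difference = 277/32 − 26/11 = 2215/352.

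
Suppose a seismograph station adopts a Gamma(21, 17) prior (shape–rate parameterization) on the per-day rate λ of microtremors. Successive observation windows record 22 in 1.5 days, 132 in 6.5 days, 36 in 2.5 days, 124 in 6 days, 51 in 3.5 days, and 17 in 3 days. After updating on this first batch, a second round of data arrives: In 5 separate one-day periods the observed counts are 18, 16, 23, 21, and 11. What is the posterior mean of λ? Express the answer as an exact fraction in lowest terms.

164/15

Total count: 22 + 132 + 36 + 124 + 51 + 17 = 382.
Total exposure: 1.5 + 6.5 + 2.5 + 6 + 3.5 + 3 = 23 days.
After the first batch: Gamma(21 + 382, 17 + 23) = Gamma(403, 40).
Total count: 18 + 16 + 23 + 21 + 11 = 89.
Total exposure: 5 days.
After the second batch: Gamma(403 + 89, 40 + 5) = Gamma(492, 45).
Posterior mean = α'/β' = 492/45 = 164/15.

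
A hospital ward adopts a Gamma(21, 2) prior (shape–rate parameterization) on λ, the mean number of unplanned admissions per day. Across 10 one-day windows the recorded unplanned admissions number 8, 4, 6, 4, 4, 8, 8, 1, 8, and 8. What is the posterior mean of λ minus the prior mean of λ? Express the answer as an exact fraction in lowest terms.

Total count: 8 + 4 + 6 + 4 + 4 + 8 + 8 + 1 + 8 + 8 = 59.
Total exposure: 10 days.
Conjugate update: add total count to the shape and total exposure to the rate, giving Gamma(80, 12).
Posterior mean = 80/12 = 20/3; prior mean = 21/2 = 21/2. Difference = 20/3 − 21/2 = -23/6.

-23/6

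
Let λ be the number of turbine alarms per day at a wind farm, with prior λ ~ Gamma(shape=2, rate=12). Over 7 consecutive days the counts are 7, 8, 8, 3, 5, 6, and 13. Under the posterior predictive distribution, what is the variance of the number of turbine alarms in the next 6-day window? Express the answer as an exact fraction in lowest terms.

7800/361

Total count: 7 + 8 + 8 + 3 + 5 + 6 + 13 = 50.
Total exposure: 7 days.
Posterior: α' = 2 + 50 = 52, β' = 12 + 7 = 19.
The posterior predictive for a window of length T is Negative Binomial with variance T·α'·(β'+T)/β'² = 6·52·25/361 = 7800/361.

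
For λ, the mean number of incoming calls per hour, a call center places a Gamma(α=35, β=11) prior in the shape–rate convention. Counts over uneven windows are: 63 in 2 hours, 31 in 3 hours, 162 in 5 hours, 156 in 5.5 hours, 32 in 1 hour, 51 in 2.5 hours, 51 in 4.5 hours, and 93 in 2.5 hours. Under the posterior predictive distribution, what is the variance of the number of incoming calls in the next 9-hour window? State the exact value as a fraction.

Total count: 63 + 31 + 162 + 156 + 32 + 51 + 51 + 93 = 639.
Total exposure: 2 + 3 + 5 + 5.5 + 1 + 2.5 + 4.5 + 2.5 = 26 hours.
Conjugate update: add total count to the shape and total exposure to the rate, giving Gamma(674, 37).
The posterior predictive for a window of length T is Negative Binomial with variance T·α'·(β'+T)/β'² = 9·674·46/1369 = 279036/1369.

279036/1369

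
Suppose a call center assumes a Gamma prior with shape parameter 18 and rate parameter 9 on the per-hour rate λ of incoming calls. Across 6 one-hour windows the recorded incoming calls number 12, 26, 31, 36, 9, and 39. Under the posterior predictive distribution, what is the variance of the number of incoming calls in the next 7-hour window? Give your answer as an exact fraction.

2926/25

Total count: 12 + 26 + 31 + 36 + 9 + 39 = 153.
Total exposure: 6 hours.
The Gamma prior is conjugate for the Poisson rate, so λ | data ~ Gamma(18+153, 9+6) = Gamma(171, 15).
The posterior predictive for a window of length T is Negative Binomial with variance T·α'·(β'+T)/β'² = 7·171·22/225 = 2926/25.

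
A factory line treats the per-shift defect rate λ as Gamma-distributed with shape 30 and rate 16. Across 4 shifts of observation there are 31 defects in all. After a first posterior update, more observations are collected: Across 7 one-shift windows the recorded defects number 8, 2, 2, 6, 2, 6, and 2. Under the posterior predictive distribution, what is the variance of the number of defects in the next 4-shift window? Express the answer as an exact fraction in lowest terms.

11036/729

Total count 31 over total exposure 4 shifts.
After the first batch: Gamma(30 + 31, 16 + 4) = Gamma(61, 20).
Total count: 8 + 2 + 2 + 6 + 2 + 6 + 2 = 28.
Total exposure: 7 shifts.
After the second batch: Gamma(61 + 28, 20 + 7) = Gamma(89, 27).
The posterior predictive for a window of length T is Negative Binomial with variance T·α'·(β'+T)/β'² = 4·89·31/729 = 11036/729.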